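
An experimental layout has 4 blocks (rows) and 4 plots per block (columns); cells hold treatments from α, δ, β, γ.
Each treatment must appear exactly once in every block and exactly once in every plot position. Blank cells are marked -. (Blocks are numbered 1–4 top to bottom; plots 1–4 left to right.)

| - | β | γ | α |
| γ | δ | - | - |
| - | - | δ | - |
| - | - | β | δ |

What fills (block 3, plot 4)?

γ

Block 1, plot 1: block 1 has {α, β, γ} and plot 1 has {γ}, leaving only δ.
Block 2, plot 3: block 2 has {δ, γ} and plot 3 has {δ, β, γ}, leaving only α.
Block 2, plot 4: block 2 has {α, δ, γ} and plot 4 has {α, δ}, leaving only β.
Block 3 already has {δ} and plot 4 already has {α, δ, β}, so block 3, plot 4 must be γ.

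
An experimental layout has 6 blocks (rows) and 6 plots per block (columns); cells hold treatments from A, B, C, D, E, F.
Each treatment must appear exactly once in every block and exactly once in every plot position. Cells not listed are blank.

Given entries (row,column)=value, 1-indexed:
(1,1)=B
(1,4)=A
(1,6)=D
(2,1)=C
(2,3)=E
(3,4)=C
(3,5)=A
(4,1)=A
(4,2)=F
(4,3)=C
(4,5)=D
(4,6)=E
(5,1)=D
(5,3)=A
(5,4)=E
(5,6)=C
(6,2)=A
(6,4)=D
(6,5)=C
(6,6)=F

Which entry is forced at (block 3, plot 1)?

Block 1, plot 3: block 1 has {A, B, D} and plot 3 has {A, C, E}, leaving only F.
Block 1, plot 5: block 1 has {A, B, D, F} and plot 5 has {A, C, D}, leaving only E.
Block 1, plot 2: block 1 has {A, B, D, E, F} and plot 2 has {A, F}, leaving only C.
Block 3, plot 6: block 3 has {A, C} and plot 6 has {C, D, E, F}, leaving only B.
Block 2, plot 6: block 2 has {C, E} and plot 6 has {B, C, D, E, F}, leaving only A.
Block 3, plot 3: block 3 has {A, B, C} and plot 3 has {A, C, E, F}, leaving only D.
Block 3, plot 2: block 3 has {A, B, C, D} and plot 2 has {A, C, F}, leaving only E.
Block 3 already has {A, B, C, D, E} and plot 1 already has {A, B, C, D}, so block 3, plot 1 must be F.

F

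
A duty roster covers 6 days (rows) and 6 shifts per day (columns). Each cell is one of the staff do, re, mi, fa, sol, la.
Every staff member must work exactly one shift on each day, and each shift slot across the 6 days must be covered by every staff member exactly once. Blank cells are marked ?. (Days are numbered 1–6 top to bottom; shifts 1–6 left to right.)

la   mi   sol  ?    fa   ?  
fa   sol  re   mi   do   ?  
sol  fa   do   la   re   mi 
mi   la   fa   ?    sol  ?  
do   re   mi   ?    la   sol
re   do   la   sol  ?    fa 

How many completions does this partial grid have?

2

Day 1, shift 4: eliminating its day and shift leaves {do, re}.
Day 1, shift 6: eliminating its day and shift leaves {do, re}.
Day 2, shift 6: eliminating its day and shift leaves {la}.
Day 4, shift 4: eliminating its day and shift leaves {do, re}.
Day 4, shift 6: eliminating its day and shift leaves {do, re}.
Day 5, shift 4: eliminating its day and shift leaves {fa}.
Day 6, shift 5: eliminating its day and shift leaves {mi}.
Enumerating the assignments across these blanks that avoid any day or shift repeat gives 2 completions.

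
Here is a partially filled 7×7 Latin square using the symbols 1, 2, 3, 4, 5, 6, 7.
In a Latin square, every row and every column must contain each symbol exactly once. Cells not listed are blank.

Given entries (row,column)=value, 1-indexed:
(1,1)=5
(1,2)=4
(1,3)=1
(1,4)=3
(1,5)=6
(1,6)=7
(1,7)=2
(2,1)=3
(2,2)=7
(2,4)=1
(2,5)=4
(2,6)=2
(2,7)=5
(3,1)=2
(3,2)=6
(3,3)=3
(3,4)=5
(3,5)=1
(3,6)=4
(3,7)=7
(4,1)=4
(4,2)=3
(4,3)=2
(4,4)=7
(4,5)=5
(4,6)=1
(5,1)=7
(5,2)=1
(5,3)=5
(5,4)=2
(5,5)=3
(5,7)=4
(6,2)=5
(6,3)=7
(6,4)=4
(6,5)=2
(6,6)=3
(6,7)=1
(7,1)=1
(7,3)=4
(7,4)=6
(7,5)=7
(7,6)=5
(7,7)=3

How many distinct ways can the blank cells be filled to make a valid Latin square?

1

Row 2, column 3: eliminating its row and column leaves {6}.
Row 4, column 7: eliminating its row and column leaves {6}.
Row 5, column 6: eliminating its row and column leaves {6}.
Row 6, column 1: eliminating its row and column leaves {6}.
Row 7, column 2: eliminating its row and column leaves {2}.
Only one assignment across all blanks avoids any row or column repeat, giving 1 completion.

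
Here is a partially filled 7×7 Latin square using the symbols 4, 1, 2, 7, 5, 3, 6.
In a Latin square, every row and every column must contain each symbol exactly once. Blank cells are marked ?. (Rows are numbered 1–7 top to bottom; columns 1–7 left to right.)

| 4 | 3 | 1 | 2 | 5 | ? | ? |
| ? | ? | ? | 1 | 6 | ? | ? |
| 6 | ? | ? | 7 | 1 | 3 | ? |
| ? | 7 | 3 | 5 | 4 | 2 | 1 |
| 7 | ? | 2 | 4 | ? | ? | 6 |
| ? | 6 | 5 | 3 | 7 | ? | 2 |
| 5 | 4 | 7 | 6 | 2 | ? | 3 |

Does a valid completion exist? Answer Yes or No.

Row 4, column 1: row 4 together with column 1 already contain {4, 1, 2, 7, 5, 3, 6} — every symbol — so nothing can go there. The grid has no valid completion.

No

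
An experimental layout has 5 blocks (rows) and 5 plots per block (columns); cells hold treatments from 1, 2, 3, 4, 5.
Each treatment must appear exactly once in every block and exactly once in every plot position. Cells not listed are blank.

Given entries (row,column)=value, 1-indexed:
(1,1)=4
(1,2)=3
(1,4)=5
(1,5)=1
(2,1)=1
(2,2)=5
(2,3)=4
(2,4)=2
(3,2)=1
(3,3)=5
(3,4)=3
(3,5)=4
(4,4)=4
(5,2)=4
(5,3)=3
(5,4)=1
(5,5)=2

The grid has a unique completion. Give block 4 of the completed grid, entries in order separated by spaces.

3 2 1 4 5

Block 4, plot 2: block 4 has {4} and plot 2 has {1, 3, 4, 5}, leaving only 2.
Block 4, plot 3: block 4 has {2, 4} and plot 3 has {3, 4, 5}, leaving only 1.
Block 1, plot 3: block 1 has {1, 3, 4, 5} and plot 3 has {1, 3, 4, 5}, leaving only 2.
Block 2, plot 5: block 2 has {1, 2, 4, 5} and plot 5 has {1, 2, 4}, leaving only 3.
Block 4, plot 5: block 4 has {1, 2, 4} and plot 5 has {1, 2, 3, 4}, leaving only 5.
Block 4, plot 1: block 4 has {1, 2, 4, 5} and plot 1 has {1, 4}, leaving only 3.
So block 4 reads: 3 2 1 4 5.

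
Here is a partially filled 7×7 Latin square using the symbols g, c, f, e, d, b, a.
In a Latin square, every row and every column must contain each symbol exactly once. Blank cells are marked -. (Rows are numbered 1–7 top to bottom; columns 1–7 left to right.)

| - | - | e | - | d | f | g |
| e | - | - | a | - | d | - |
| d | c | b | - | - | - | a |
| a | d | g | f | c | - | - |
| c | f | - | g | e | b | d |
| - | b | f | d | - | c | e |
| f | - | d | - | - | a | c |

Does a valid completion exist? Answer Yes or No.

Yes

No row or column among the givens repeats a symbol, and propagating forced cells runs into no contradiction.
One valid completion exists (for instance, b a e c d f g / e g c a b d f / d c b e f g a / a d g f c e b / c f a g e b d / g b f d a c e / f e d b g a c).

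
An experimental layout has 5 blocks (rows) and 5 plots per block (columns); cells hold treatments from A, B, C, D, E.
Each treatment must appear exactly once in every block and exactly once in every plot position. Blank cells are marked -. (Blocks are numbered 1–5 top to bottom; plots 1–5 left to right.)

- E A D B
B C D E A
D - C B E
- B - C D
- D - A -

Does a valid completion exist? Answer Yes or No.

Yes

No block or plot among the givens repeats a symbol, and propagating forced cells runs into no contradiction.
One valid completion exists (for instance, C E A D B / B C D E A / D A C B E / A B E C D / E D B A C).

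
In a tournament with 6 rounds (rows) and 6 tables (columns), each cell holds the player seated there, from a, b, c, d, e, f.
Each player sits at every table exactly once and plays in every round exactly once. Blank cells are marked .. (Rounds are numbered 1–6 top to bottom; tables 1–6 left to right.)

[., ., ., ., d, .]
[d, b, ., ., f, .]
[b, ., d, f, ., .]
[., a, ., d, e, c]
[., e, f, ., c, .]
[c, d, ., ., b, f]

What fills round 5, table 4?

b

Round 3, table 2: round 3 has {b, d, f} and table 2 has {a, b, d, e}, leaving only c.
Round 1, table 2: round 1 has {d} and table 2 has {a, b, c, d, e}, leaving only f.
Round 3, table 5: round 3 has {b, c, d, f} and table 5 has {b, c, d, e, f}, leaving only a.
Round 3, table 6: round 3 has {a, b, c, d, f} and table 6 has {c, f}, leaving only e.
Round 2, table 6: round 2 has {b, d, f} and table 6 has {c, e, f}, leaving only a.
Round 1, table 6: round 1 has {d, f} and table 6 has {a, c, e, f}, leaving only b.
Round 4, table 1: round 4 has {a, c, d, e} and table 1 has {b, c, d}, leaving only f.
Round 4, table 3: round 4 has {a, c, d, e, f} and table 3 has {d, f}, leaving only b.
Round 5, table 1: round 5 has {c, e, f} and table 1 has {b, c, d, f}, leaving only a.
Round 5 already has {a, c, e, f} and table 4 already has {d, f}, so round 5, table 4 must be b.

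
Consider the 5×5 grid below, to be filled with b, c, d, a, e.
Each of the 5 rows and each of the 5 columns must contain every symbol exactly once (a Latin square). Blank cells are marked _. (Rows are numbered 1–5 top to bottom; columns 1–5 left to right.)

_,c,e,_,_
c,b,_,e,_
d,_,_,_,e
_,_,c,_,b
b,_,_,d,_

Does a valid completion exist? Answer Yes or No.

No row or column among the givens repeats a symbol, and propagating forced cells runs into no contradiction.
One valid completion exists (for instance, a c e b d / c b d e a / d a b c e / e d c a b / b e a d c).

Yes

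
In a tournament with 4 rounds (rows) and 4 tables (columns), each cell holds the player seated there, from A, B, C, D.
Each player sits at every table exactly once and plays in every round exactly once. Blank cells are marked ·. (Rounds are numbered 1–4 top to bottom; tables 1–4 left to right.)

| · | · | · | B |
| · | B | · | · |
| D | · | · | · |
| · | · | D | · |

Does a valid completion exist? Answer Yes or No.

No round or table among the givens repeats a symbol, and propagating forced cells runs into no contradiction.
One valid completion exists (for instance, A D C B / C B A D / D C B A / B A D C).

Yes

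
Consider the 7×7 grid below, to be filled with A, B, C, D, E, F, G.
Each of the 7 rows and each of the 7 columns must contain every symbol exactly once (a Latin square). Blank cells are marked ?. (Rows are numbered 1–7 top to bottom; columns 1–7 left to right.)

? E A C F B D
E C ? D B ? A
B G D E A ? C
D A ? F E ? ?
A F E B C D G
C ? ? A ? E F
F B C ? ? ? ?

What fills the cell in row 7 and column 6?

Row 1, column 1: row 1 has {A, B, C, D, E, F} and column 1 has {A, B, C, D, E, F}, leaving only G.
Row 3, column 6: row 3 has {A, B, C, D, E, G} and column 6 has {B, D, E}, leaving only F.
Row 2, column 6: row 2 has {A, B, C, D, E} and column 6 has {B, D, E, F}, leaving only G.
Row 7 already has {B, C, F} and column 6 already has {B, D, E, F, G}, so row 7, column 6 must be A.

A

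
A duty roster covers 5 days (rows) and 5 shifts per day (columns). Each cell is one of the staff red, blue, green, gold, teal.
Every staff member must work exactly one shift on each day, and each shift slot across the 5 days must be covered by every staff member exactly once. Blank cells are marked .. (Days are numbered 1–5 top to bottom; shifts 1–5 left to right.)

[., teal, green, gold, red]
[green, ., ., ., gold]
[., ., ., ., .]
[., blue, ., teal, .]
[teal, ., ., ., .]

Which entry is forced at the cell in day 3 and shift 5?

teal

Day 1, shift 1: day 1 has {red, green, gold, teal} and shift 1 has {green, teal}, leaving only blue.
Day 2, shift 2: day 2 has {green, gold} and shift 2 has {blue, teal}, leaving only red.
Day 2, shift 4: day 2 has {red, green, gold} and shift 4 has {gold, teal}, leaving only blue.
Day 2, shift 3: day 2 has {red, blue, green, gold} and shift 3 has {green}, leaving only teal.
Day 4, shift 5: day 4 has {blue, teal} and shift 5 has {red, gold}, leaving only green.
Day 5, shift 5: day 5 has {teal} and shift 5 has {red, green, gold}, leaving only blue.
Day 3 already has {} and shift 5 already has {red, blue, green, gold}, so day 3, shift 5 must be teal.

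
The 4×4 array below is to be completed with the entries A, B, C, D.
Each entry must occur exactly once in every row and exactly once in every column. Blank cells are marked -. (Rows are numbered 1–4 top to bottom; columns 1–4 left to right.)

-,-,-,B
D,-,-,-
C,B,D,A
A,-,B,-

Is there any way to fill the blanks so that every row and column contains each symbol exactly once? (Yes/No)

Row 1, column 1: row 1 together with column 1 already contain {A, B, C, D} — every symbol — so nothing can go there. The grid has no valid completion.

No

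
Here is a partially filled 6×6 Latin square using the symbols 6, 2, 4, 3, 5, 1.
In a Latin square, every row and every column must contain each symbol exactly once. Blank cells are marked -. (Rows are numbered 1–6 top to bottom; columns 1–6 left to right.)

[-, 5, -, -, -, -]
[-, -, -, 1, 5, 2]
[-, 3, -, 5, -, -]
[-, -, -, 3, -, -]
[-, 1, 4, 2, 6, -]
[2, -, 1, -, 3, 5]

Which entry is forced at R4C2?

2

Row 5, column 6: row 5 has {6, 2, 4, 1} and column 6 has {2, 5}, leaving only 3.
Row 5, column 1: row 5 has {6, 2, 4, 3, 1} and column 1 has {2}, leaving only 5.
Row 4, column 2 is narrowed to {6, 2, 4}.
If it were 6, then row 6, column 2 would be left with no valid symbol.
If it were 4, then row 6, column 2 would be left with no valid symbol.
So row 4, column 2 must be 2.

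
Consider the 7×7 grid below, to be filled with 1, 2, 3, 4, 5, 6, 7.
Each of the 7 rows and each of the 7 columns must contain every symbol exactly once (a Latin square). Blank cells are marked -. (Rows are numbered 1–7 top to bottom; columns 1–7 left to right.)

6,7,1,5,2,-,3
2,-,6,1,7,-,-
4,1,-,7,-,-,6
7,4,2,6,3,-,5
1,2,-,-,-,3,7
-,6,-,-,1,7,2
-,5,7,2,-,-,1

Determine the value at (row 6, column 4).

Row 1, column 6: row 1 has {1, 2, 3, 5, 6, 7} and column 6 has {3, 7}, leaving only 4.
Row 2, column 2: row 2 has {1, 2, 6, 7} and column 2 has {1, 2, 4, 5, 6, 7}, leaving only 3.
Row 2, column 6: row 2 has {1, 2, 3, 6, 7} and column 6 has {3, 4, 7}, leaving only 5.
Row 2, column 7: row 2 has {1, 2, 3, 5, 6, 7} and column 7 has {1, 2, 3, 5, 6, 7}, leaving only 4.
Row 3, column 5: row 3 has {1, 4, 6, 7} and column 5 has {1, 2, 3, 7}, leaving only 5.
Row 3, column 3: row 3 has {1, 4, 5, 6, 7} and column 3 has {1, 2, 6, 7}, leaving only 3.
Row 3, column 6: row 3 has {1, 3, 4, 5, 6, 7} and column 6 has {3, 4, 5, 7}, leaving only 2.
Row 4, column 6: row 4 has {2, 3, 4, 5, 6, 7} and column 6 has {2, 3, 4, 5, 7}, leaving only 1.
Row 5, column 4: row 5 has {1, 2, 3, 7} and column 4 has {1, 2, 5, 6, 7}, leaving only 4.
Row 6 already has {1, 2, 6, 7} and column 4 already has {1, 2, 4, 5, 6, 7}, so row 6, column 4 must be 3.

3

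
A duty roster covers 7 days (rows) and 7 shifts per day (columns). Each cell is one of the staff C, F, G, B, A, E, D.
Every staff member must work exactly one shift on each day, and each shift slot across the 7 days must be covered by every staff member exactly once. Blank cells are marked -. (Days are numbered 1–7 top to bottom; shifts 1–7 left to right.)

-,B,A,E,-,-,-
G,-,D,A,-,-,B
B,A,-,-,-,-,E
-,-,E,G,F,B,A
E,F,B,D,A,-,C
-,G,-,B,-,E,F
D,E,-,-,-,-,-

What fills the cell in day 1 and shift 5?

Day 2, shift 2: day 2 has {G, B, A, D} and shift 2 has {F, G, B, A, E}, leaving only C.
Day 2, shift 5: day 2 has {C, G, B, A, D} and shift 5 has {F, A}, leaving only E.
Day 2, shift 6: day 2 has {C, G, B, A, E, D} and shift 6 has {B, E}, leaving only F.
Day 4, shift 1: day 4 has {F, G, B, A, E} and shift 1 has {G, B, E, D}, leaving only C.
Day 1, shift 1: day 1 has {B, A, E} and shift 1 has {C, G, B, E, D}, leaving only F.
Day 4, shift 2: day 4 has {C, F, G, B, A, E} and shift 2 has {C, F, G, B, A, E}, leaving only D.
Day 5, shift 6: day 5 has {C, F, B, A, E, D} and shift 6 has {F, B, E}, leaving only G.
Day 6, shift 1: day 6 has {F, G, B, E} and shift 1 has {C, F, G, B, E, D}, leaving only A.
Day 6, shift 3: day 6 has {F, G, B, A, E} and shift 3 has {B, A, E, D}, leaving only C.
Day 6, shift 5: day 6 has {C, F, G, B, A, E} and shift 5 has {F, A, E}, leaving only D.
Day 7, shift 7: day 7 has {E, D} and shift 7 has {C, F, B, A, E}, leaving only G.
Day 1, shift 7: day 1 has {F, B, A, E} and shift 7 has {C, F, G, B, A, E}, leaving only D.
Day 1, shift 6: day 1 has {F, B, A, E, D} and shift 6 has {F, G, B, E}, leaving only C.
Day 1 already has {C, F, B, A, E, D} and shift 5 already has {F, A, E, D}, so day 1, shift 5 must be G.

G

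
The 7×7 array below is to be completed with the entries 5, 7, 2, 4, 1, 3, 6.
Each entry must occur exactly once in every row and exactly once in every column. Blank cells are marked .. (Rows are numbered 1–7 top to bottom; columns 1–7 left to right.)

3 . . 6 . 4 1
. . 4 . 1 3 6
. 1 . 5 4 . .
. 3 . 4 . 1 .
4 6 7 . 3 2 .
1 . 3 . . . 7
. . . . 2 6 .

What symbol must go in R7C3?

Row 3, column 6: row 3 has {5, 4, 1} and column 6 has {2, 4, 1, 3, 6}, leaving only 7.
Row 5, column 4: row 5 has {7, 2, 4, 3, 6} and column 4 has {5, 4, 6}, leaving only 1.
Row 5, column 7: row 5 has {7, 2, 4, 1, 3, 6} and column 7 has {7, 1, 6}, leaving only 5.
Row 4, column 7: row 4 has {4, 1, 3} and column 7 has {5, 7, 1, 6}, leaving only 2.
Row 3, column 7: row 3 has {5, 7, 4, 1} and column 7 has {5, 7, 2, 1, 6}, leaving only 3.
Row 6, column 4: row 6 has {7, 1, 3} and column 4 has {5, 4, 1, 6}, leaving only 2.
Row 2, column 4: row 2 has {4, 1, 3, 6} and column 4 has {5, 2, 4, 1, 6}, leaving only 7.
Row 6, column 6: row 6 has {7, 2, 1, 3} and column 6 has {7, 2, 4, 1, 3, 6}, leaving only 5.
Row 6, column 2: row 6 has {5, 7, 2, 1, 3} and column 2 has {1, 3, 6}, leaving only 4.
Row 6, column 5: row 6 has {5, 7, 2, 4, 1, 3} and column 5 has {2, 4, 1, 3}, leaving only 6.
Row 7, column 4: row 7 has {2, 6} and column 4 has {5, 7, 2, 4, 1, 6}, leaving only 3.
Row 7, column 7: row 7 has {2, 3, 6} and column 7 has {5, 7, 2, 1, 3, 6}, leaving only 4.
Row 7, column 3 is narrowed to {5, 1}.
If it were 5, then row 4, column 3 would be left with no valid symbol.
So row 7, column 3 must be 1.

1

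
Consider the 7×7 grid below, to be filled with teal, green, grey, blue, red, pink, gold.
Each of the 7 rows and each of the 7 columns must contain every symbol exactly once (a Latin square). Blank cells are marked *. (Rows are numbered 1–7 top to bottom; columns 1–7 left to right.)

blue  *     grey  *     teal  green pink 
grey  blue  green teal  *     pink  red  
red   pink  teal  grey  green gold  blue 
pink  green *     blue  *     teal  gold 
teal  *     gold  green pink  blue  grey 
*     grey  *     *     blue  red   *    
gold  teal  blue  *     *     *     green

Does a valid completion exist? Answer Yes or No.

Yes

No row or column among the givens repeats a symbol, and propagating forced cells runs into no contradiction.
One valid completion exists (for instance, blue gold grey red teal green pink / grey blue green teal gold pink red / red pink teal grey green gold blue / pink green red blue grey teal gold / teal red gold green pink blue grey / green grey pink gold blue red teal / gold teal blue pink red grey green).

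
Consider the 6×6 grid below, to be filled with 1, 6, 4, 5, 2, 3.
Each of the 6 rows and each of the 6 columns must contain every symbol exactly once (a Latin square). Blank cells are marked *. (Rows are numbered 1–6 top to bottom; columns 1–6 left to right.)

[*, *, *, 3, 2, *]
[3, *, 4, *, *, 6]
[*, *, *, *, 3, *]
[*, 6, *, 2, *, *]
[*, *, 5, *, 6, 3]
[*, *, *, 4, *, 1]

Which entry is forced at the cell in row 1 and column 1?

Row 5, column 4: row 5 has {6, 5, 3} and column 4 has {4, 2, 3}, leaving only 1.
Row 2, column 4: row 2 has {6, 4, 3} and column 4 has {1, 4, 2, 3}, leaving only 5.
Row 2, column 5: row 2 has {6, 4, 5, 3} and column 5 has {6, 2, 3}, leaving only 1.
Row 2, column 2: row 2 has {1, 6, 4, 5, 3} and column 2 has {6}, leaving only 2.
Row 3, column 4: row 3 has {3} and column 4 has {1, 4, 5, 2, 3}, leaving only 6.
Row 5, column 2: row 5 has {1, 6, 5, 3} and column 2 has {6, 2}, leaving only 4.
Row 5, column 1: row 5 has {1, 6, 4, 5, 3} and column 1 has {3}, leaving only 2.
Row 6, column 5: row 6 has {1, 4} and column 5 has {1, 6, 2, 3}, leaving only 5.
Row 4, column 5: row 4 has {6, 2} and column 5 has {1, 6, 5, 2, 3}, leaving only 4.
Row 4, column 6: row 4 has {6, 4, 2} and column 6 has {1, 6, 3}, leaving only 5.
Row 1, column 6: row 1 has {2, 3} and column 6 has {1, 6, 5, 3}, leaving only 4.
Row 3, column 6: row 3 has {6, 3} and column 6 has {1, 6, 4, 5, 3}, leaving only 2.
Row 3, column 3: row 3 has {6, 2, 3} and column 3 has {4, 5}, leaving only 1.
Row 1, column 3: row 1 has {4, 2, 3} and column 3 has {1, 4, 5}, leaving only 6.
Row 3, column 2: row 3 has {1, 6, 2, 3} and column 2 has {6, 4, 2}, leaving only 5.
Row 1, column 2: row 1 has {6, 4, 2, 3} and column 2 has {6, 4, 5, 2}, leaving only 1.
Row 1 already has {1, 6, 4, 2, 3} and column 1 already has {2, 3}, so row 1, column 1 must be 5.

5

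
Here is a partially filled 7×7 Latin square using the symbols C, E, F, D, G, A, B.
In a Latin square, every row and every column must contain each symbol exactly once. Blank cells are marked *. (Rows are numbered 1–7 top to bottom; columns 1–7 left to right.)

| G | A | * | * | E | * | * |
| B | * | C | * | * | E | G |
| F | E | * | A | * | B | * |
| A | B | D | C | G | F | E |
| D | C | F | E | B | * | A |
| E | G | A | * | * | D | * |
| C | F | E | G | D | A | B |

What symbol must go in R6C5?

F

Row 1, column 3: row 1 has {E, G, A} and column 3 has {C, E, F, D, A}, leaving only B.
Row 1, column 6: row 1 has {E, G, A, B} and column 6 has {E, F, D, A, B}, leaving only C.
Row 2, column 2: row 2 has {C, E, G, B} and column 2 has {C, E, F, G, A, B}, leaving only D.
Row 2, column 4: row 2 has {C, E, D, G, B} and column 4 has {C, E, G, A}, leaving only F.
Row 1, column 4: row 1 has {C, E, G, A, B} and column 4 has {C, E, F, G, A}, leaving only D.
Row 1, column 7: row 1 has {C, E, D, G, A, B} and column 7 has {E, G, A, B}, leaving only F.
Row 2, column 5: row 2 has {C, E, F, D, G, B} and column 5 has {E, D, G, B}, leaving only A.
Row 3, column 3: row 3 has {E, F, A, B} and column 3 has {C, E, F, D, A, B}, leaving only G.
Row 3, column 5: row 3 has {E, F, G, A, B} and column 5 has {E, D, G, A, B}, leaving only C.
Row 6 already has {E, D, G, A} and column 5 already has {C, E, D, G, A, B}, so row 6, column 5 must be F.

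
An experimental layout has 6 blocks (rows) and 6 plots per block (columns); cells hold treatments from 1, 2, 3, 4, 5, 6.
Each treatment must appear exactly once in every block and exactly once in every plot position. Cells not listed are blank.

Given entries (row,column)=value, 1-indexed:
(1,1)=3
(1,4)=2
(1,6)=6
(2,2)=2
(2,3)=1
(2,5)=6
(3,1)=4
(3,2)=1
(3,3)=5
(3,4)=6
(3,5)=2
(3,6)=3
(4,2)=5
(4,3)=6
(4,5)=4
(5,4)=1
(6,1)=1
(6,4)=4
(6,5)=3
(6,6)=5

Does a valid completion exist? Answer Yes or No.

No

Block 1, plot 2: block 1 has {2, 3, 6} and plot 2 has {1, 2, 5}, so it must be 4.
Now block 1, plot 3: block 1 together with plot 3 already contain {1, 2, 3, 4, 5, 6} — every symbol — so nothing can go there. The grid has no valid completion.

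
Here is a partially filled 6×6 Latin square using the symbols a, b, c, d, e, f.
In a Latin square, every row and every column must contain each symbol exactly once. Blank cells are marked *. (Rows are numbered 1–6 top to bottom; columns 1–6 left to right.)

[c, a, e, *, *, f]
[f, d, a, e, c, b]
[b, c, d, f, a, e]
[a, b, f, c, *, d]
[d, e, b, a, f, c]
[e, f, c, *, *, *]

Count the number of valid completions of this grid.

2

Row 1, column 4: eliminating its row and column leaves {b, d}.
Row 1, column 5: eliminating its row and column leaves {b, d}.
Row 4, column 5: eliminating its row and column leaves {e}.
Row 6, column 4: eliminating its row and column leaves {b, d}.
Row 6, column 5: eliminating its row and column leaves {b, d}.
Row 6, column 6: eliminating its row and column leaves {a}.
Enumerating the assignments across these blanks that avoid any row or column repeat gives 2 completions.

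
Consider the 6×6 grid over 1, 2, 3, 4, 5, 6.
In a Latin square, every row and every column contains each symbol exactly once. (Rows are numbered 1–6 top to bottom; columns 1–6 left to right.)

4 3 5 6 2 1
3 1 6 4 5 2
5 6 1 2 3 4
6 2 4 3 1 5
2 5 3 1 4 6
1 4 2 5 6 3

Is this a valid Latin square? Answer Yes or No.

Yes

Each row is a permutation of the 6 symbols, and so is each column.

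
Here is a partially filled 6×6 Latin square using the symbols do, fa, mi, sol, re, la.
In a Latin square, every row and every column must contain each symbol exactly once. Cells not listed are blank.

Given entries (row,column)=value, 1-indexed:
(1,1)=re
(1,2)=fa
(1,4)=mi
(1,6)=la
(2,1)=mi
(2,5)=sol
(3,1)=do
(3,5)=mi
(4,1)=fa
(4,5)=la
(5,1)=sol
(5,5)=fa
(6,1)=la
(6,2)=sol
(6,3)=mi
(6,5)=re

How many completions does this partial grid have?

Row 1, column 3: eliminating its row and column leaves {do, sol}.
Row 1, column 5: eliminating its row and column leaves {do}.
Row 2, column 2: eliminating its row and column leaves {do, re, la}.
Row 2, column 3: eliminating its row and column leaves {do, fa, re, la}.
Row 2, column 4: eliminating its row and column leaves {do, fa, re, la}.
Row 2, column 6: eliminating its row and column leaves {do, fa, re}.
Row 3, column 2: eliminating its row and column leaves {re, la}.
Row 3, column 3: eliminating its row and column leaves {fa, sol, re, la}.
Row 3, column 4: eliminating its row and column leaves {fa, sol, re, la}.
Row 3, column 6: eliminating its row and column leaves {fa, sol, re}.
Row 4, column 2: eliminating its row and column leaves {do, mi, re}.
Row 4, column 3: eliminating its row and column leaves {do, sol, re}.
Row 4, column 4: eliminating its row and column leaves {do, sol, re}.
Row 4, column 6: eliminating its row and column leaves {do, mi, sol, re}.
Row 5, column 2: eliminating its row and column leaves {do, mi, re, la}.
Row 5, column 3: eliminating its row and column leaves {do, re, la}.
Row 5, column 4: eliminating its row and column leaves {do, re, la}.
Row 5, column 6: eliminating its row and column leaves {do, mi, re}.
Row 6, column 4: eliminating its row and column leaves {do, fa}.
Row 6, column 6: eliminating its row and column leaves {do, fa}.
Enumerating the assignments across these blanks that avoid any row or column repeat gives 30 completions.

30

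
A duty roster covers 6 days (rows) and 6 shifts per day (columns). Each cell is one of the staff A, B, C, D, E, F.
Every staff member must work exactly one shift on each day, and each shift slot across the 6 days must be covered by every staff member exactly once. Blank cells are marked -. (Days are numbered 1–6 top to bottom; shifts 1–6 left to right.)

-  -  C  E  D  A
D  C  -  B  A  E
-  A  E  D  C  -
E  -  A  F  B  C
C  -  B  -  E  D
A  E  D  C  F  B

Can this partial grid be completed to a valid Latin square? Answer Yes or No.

No day or shift among the givens repeats a symbol, and propagating forced cells runs into no contradiction.
One valid completion exists (for instance, F B C E D A / D C F B A E / B A E D C F / E D A F B C / C F B A E D / A E D C F B).

Yes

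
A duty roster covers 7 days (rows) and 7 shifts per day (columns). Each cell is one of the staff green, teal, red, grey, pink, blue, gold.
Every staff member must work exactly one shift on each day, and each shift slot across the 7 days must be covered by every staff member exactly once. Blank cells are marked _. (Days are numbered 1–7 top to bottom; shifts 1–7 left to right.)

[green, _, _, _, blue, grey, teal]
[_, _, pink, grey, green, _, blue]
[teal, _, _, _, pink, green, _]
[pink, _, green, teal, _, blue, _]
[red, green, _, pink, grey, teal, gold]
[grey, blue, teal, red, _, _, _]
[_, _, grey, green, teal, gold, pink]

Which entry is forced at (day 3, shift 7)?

Day 1, shift 4: day 1 has {green, teal, grey, blue} and shift 4 has {green, teal, red, grey, pink}, leaving only gold.
Day 1, shift 3: day 1 has {green, teal, grey, blue, gold} and shift 3 has {green, teal, grey, pink}, leaving only red.
Day 1, shift 2: day 1 has {green, teal, red, grey, blue, gold} and shift 2 has {green, blue}, leaving only pink.
Day 2, shift 1: day 2 has {green, grey, pink, blue} and shift 1 has {green, teal, red, grey, pink}, leaving only gold.
Day 2, shift 6: day 2 has {green, grey, pink, blue, gold} and shift 6 has {green, teal, grey, blue, gold}, leaving only red.
Day 2, shift 2: day 2 has {green, red, grey, pink, blue, gold} and shift 2 has {green, pink, blue}, leaving only teal.
Day 3, shift 4: day 3 has {green, teal, pink} and shift 4 has {green, teal, red, grey, pink, gold}, leaving only blue.
Day 3, shift 3: day 3 has {green, teal, pink, blue} and shift 3 has {green, teal, red, grey, pink}, leaving only gold.
Day 5, shift 3: day 5 has {green, teal, red, grey, pink, gold} and shift 3 has {green, teal, red, grey, pink, gold}, leaving only blue.
Day 6, shift 5: day 6 has {teal, red, grey, blue} and shift 5 has {green, teal, grey, pink, blue}, leaving only gold.
Day 4, shift 5: day 4 has {green, teal, pink, blue} and shift 5 has {green, teal, grey, pink, blue, gold}, leaving only red.
Day 4, shift 7: day 4 has {green, teal, red, pink, blue} and shift 7 has {teal, pink, blue, gold}, leaving only grey.
Day 3 already has {green, teal, pink, blue, gold} and shift 7 already has {teal, grey, pink, blue, gold}, so day 3, shift 7 must be red.

red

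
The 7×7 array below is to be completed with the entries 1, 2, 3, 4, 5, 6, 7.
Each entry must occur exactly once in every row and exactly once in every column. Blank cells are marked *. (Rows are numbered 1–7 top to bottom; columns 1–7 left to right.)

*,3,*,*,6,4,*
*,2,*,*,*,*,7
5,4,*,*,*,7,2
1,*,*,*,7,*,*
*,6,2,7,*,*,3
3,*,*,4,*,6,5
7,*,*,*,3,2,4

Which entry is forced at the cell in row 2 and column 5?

4

Row 1, column 1: row 1 has {3, 4, 6} and column 1 has {1, 3, 5, 7}, leaving only 2.
Row 1, column 7: row 1 has {2, 3, 4, 6} and column 7 has {2, 3, 4, 5, 7}, leaving only 1.
Row 1, column 4: row 1 has {1, 2, 3, 4, 6} and column 4 has {4, 7}, leaving only 5.
Row 1, column 3: row 1 has {1, 2, 3, 4, 5, 6} and column 3 has {2}, leaving only 7.
Row 3, column 5: row 3 has {2, 4, 5, 7} and column 5 has {3, 6, 7}, leaving only 1.
Row 4, column 2: row 4 has {1, 7} and column 2 has {2, 3, 4, 6}, leaving only 5.
Row 4, column 6: row 4 has {1, 5, 7} and column 6 has {2, 4, 6, 7}, leaving only 3.
Row 4, column 7: row 4 has {1, 3, 5, 7} and column 7 has {1, 2, 3, 4, 5, 7}, leaving only 6.
Row 4, column 3: row 4 has {1, 3, 5, 6, 7} and column 3 has {2, 7}, leaving only 4.
Row 4, column 4: row 4 has {1, 3, 4, 5, 6, 7} and column 4 has {4, 5, 7}, leaving only 2.
Row 5, column 1: row 5 has {2, 3, 6, 7} and column 1 has {1, 2, 3, 5, 7}, leaving only 4.
Row 2, column 1: row 2 has {2, 7} and column 1 has {1, 2, 3, 4, 5, 7}, leaving only 6.
Row 5, column 5: row 5 has {2, 3, 4, 6, 7} and column 5 has {1, 3, 6, 7}, leaving only 5.
Row 2 already has {2, 6, 7} and column 5 already has {1, 3, 5, 6, 7}, so row 2, column 5 must be 4.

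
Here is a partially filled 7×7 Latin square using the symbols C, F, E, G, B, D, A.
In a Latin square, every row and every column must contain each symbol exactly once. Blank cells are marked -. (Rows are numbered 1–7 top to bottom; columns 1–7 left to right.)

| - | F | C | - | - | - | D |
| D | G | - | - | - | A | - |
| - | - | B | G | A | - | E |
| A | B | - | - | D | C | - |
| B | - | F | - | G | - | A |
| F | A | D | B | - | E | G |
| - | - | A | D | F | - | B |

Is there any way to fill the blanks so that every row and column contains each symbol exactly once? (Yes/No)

Yes

No row or column among the givens repeats a symbol, and propagating forced cells runs into no contradiction.
One valid completion exists (for instance, G F C A E B D / D G E F B A C / C D B G A F E / A B G E D C F / B E F C G D A / F A D B C E G / E C A D F G B).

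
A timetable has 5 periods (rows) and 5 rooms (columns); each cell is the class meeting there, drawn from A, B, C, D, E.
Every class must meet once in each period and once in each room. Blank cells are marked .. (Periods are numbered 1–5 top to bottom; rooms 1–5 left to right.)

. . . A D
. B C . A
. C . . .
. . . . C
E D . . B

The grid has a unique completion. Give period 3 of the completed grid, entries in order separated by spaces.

A C D B E

Period 3, room 5: period 3 has {C} and room 5 has {A, B, C, D}, leaving only E.
Period 1, room 2: period 1 has {A, D} and room 2 has {B, C, D}, leaving only E.
Period 1, room 3: period 1 has {A, D, E} and room 3 has {C}, leaving only B.
Period 1, room 1: period 1 has {A, B, D, E} and room 1 has {E}, leaving only C.
Period 2, room 1: period 2 has {A, B, C} and room 1 has {C, E}, leaving only D.
Period 2, room 4: period 2 has {A, B, C, D} and room 4 has {A}, leaving only E.
Period 4, room 2: period 4 has {C} and room 2 has {B, C, D, E}, leaving only A.
Period 4, room 1: period 4 has {A, C} and room 1 has {C, D, E}, leaving only B.
Period 3, room 1: period 3 has {C, E} and room 1 has {B, C, D, E}, leaving only A.
Period 3, room 3: period 3 has {A, C, E} and room 3 has {B, C}, leaving only D.
Period 3, room 4: period 3 has {A, C, D, E} and room 4 has {A, E}, leaving only B.
So period 3 reads: A C D B E.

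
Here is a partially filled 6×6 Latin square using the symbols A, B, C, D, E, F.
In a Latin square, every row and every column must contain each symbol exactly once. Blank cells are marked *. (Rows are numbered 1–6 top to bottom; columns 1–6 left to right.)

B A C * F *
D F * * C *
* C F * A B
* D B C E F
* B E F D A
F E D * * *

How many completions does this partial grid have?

Row 1, column 4: eliminating its row and column leaves {D, E}.
Row 1, column 6: eliminating its row and column leaves {D, E}.
Row 2, column 3: eliminating its row and column leaves {A}.
Row 2, column 4: eliminating its row and column leaves {A, B, E}.
Row 2, column 6: eliminating its row and column leaves {E}.
Row 3, column 1: eliminating its row and column leaves {E}.
Row 3, column 4: eliminating its row and column leaves {D, E}.
Row 4, column 1: eliminating its row and column leaves {A}.
Row 5, column 1: eliminating its row and column leaves {C}.
Row 6, column 4: eliminating its row and column leaves {A, B}.
Row 6, column 5: eliminating its row and column leaves {B}.
Row 6, column 6: eliminating its row and column leaves {C}.
Only one assignment across all blanks avoids any row or column repeat, giving 1 completion.

1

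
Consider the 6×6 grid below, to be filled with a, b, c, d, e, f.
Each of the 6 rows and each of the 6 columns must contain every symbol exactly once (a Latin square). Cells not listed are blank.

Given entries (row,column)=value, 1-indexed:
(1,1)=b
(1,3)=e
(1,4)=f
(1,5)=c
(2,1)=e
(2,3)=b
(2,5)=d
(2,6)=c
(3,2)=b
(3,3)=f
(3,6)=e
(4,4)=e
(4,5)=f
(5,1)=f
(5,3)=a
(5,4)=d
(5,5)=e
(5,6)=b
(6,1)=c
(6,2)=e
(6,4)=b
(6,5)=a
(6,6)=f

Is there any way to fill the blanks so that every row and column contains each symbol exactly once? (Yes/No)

No

Row 3, column 5: row 3 together with column 5 already contain {a, b, c, d, e, f} — every symbol — so nothing can go there. The grid has no valid completion.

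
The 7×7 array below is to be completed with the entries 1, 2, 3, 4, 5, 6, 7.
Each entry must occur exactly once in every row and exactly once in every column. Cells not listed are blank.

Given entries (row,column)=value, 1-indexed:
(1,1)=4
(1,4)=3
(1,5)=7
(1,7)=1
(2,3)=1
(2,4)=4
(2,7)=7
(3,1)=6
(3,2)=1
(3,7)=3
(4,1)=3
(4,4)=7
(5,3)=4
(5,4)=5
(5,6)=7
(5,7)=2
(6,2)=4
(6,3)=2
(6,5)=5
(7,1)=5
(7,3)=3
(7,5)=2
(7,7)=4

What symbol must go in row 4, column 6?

4

Row 2, column 1: row 2 has {1, 4, 7} and column 1 has {3, 4, 5, 6}, leaving only 2.
Row 3, column 4: row 3 has {1, 3, 6} and column 4 has {3, 4, 5, 7}, leaving only 2.
Row 3, column 5: row 3 has {1, 2, 3, 6} and column 5 has {2, 5, 7}, leaving only 4.
Row 3, column 6: row 3 has {1, 2, 3, 4, 6} and column 6 has {7}, leaving only 5.
Row 3, column 3: row 3 has {1, 2, 3, 4, 5, 6} and column 3 has {1, 2, 3, 4}, leaving only 7.
Row 5, column 1: row 5 has {2, 4, 5, 7} and column 1 has {2, 3, 4, 5, 6}, leaving only 1.
Row 6, column 1: row 6 has {2, 4, 5} and column 1 has {1, 2, 3, 4, 5, 6}, leaving only 7.
Row 6, column 7: row 6 has {2, 4, 5, 7} and column 7 has {1, 2, 3, 4, 7}, leaving only 6.
Row 4, column 7: row 4 has {3, 7} and column 7 has {1, 2, 3, 4, 6, 7}, leaving only 5.
Row 4, column 3: row 4 has {3, 5, 7} and column 3 has {1, 2, 3, 4, 7}, leaving only 6.
Row 1, column 3: row 1 has {1, 3, 4, 7} and column 3 has {1, 2, 3, 4, 6, 7}, leaving only 5.
Row 4, column 2: row 4 has {3, 5, 6, 7} and column 2 has {1, 4}, leaving only 2.
Row 1, column 2: row 1 has {1, 3, 4, 5, 7} and column 2 has {1, 2, 4}, leaving only 6.
Row 1, column 6: row 1 has {1, 3, 4, 5, 6, 7} and column 6 has {5, 7}, leaving only 2.
Row 4, column 5: row 4 has {2, 3, 5, 6, 7} and column 5 has {2, 4, 5, 7}, leaving only 1.
Row 4 already has {1, 2, 3, 5, 6, 7} and column 6 already has {2, 5, 7}, so row 4, column 6 must be 4.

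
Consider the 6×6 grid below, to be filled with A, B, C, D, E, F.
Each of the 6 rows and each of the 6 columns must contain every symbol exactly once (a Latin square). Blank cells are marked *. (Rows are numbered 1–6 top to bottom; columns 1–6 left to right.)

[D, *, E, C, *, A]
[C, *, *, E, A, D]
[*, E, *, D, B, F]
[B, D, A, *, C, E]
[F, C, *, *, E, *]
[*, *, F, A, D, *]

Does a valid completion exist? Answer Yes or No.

No

Row 1, column 5: row 1 has {A, C, D, E} and column 5 has {A, B, C, D, E}, so it must be F.
Row 1, column 2: row 1 has {A, C, D, E, F} and column 2 has {C, D, E}, so it must be B.
Now row 6, column 2: row 6 together with column 2 already contain {A, B, C, D, E, F} — every symbol — so nothing can go there. The grid has no valid completion.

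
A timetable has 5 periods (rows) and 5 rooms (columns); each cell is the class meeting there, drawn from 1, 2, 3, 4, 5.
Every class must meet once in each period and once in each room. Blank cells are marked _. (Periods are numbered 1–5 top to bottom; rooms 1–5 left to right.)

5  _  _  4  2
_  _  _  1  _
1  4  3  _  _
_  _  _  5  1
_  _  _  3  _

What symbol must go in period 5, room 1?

2

Period 1, room 3: period 1 has {2, 4, 5} and room 3 has {3}, leaving only 1.
Period 1, room 2: period 1 has {1, 2, 4, 5} and room 2 has {4}, leaving only 3.
Period 3, room 4: period 3 has {1, 3, 4} and room 4 has {1, 3, 4, 5}, leaving only 2.
Period 3, room 5: period 3 has {1, 2, 3, 4} and room 5 has {1, 2}, leaving only 5.
Period 4, room 2: period 4 has {1, 5} and room 2 has {3, 4}, leaving only 2.
Period 2, room 2: period 2 has {1} and room 2 has {2, 3, 4}, leaving only 5.
Period 4, room 3: period 4 has {1, 2, 5} and room 3 has {1, 3}, leaving only 4.
Period 2, room 3: period 2 has {1, 5} and room 3 has {1, 3, 4}, leaving only 2.
Period 4, room 1: period 4 has {1, 2, 4, 5} and room 1 has {1, 5}, leaving only 3.
Period 2, room 1: period 2 has {1, 2, 5} and room 1 has {1, 3, 5}, leaving only 4.
Period 5 already has {3} and room 1 already has {1, 3, 4, 5}, so period 5, room 1 must be 2.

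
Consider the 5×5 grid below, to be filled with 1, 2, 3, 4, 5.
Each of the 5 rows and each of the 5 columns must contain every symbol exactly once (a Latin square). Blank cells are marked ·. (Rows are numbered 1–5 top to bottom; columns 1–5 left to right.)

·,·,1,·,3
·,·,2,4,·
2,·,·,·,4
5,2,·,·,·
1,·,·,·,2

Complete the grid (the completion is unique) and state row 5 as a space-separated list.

Row 1, column 1: row 1 has {1, 3} and column 1 has {1, 2, 5}, leaving only 4.
Row 1, column 2: row 1 has {1, 3, 4} and column 2 has {2}, leaving only 5.
Row 1, column 4: row 1 has {1, 3, 4, 5} and column 4 has {4}, leaving only 2.
Row 2, column 1: row 2 has {2, 4} and column 1 has {1, 2, 4, 5}, leaving only 3.
Row 2, column 2: row 2 has {2, 3, 4} and column 2 has {2, 5}, leaving only 1.
Row 2, column 5: row 2 has {1, 2, 3, 4} and column 5 has {2, 3, 4}, leaving only 5.
Row 3, column 2: row 3 has {2, 4} and column 2 has {1, 2, 5}, leaving only 3.
Row 5, column 2: row 5 has {1, 2} and column 2 has {1, 2, 3, 5}, leaving only 4.
Row 3, column 3: row 3 has {2, 3, 4} and column 3 has {1, 2}, leaving only 5.
Row 5, column 3: row 5 has {1, 2, 4} and column 3 has {1, 2, 5}, leaving only 3.
Row 5, column 4: row 5 has {1, 2, 3, 4} and column 4 has {2, 4}, leaving only 5.
So row 5 reads: 1 4 3 5 2.

1 4 3 5 2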